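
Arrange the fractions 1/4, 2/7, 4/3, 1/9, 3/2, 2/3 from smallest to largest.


Convert to decimal for comparison:
  1/4 = 0.25
  2/7 = 0.2857
  4/3 = 1.3333
  1/9 = 0.1111
  3/2 = 1.5
  2/3 = 0.6667
Decimals in increasing order: 0.1111 < 0.25 < 0.2857 < 0.6667 < 1.3333 < 1.5
Writing each back as its fraction gives the sorted order.
Final answer: 1/9, 1/4, 2/7, 2/3, 4/3, 3/2


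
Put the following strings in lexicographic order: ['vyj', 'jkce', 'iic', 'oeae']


Compare strings character by character (the first differing letter decides):
  'iic' < 'jkce' since 'i' < 'j' at position 1
  'jkce' < 'oeae' since 'j' < 'o' at position 1
  'oeae' < 'vyj' since 'o' < 'v' at position 1
Chaining these comparisons gives the alphabetical order.
Final answer: ['iic', 'jkce', 'oeae', 'vyj']


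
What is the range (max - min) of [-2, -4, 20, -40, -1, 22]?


Maximum value: 22
Minimum value: -40
Range = 22 - (-40) = 62
Final answer: 62


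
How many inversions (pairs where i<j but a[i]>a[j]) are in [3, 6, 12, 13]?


For each element, count the later elements that are smaller than it:
  3 (index 0): smaller elements after it = [] -> 0
  6 (index 1): smaller elements after it = [] -> 0
  12 (index 2): smaller elements after it = [] -> 0
Total inversions = 0 + 0 + 0 = 0
Final answer: 0


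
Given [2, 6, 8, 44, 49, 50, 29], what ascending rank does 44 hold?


Sort ascending: [2, 6, 8, 29, 44, 49, 50]
Find 44 in the sorted list.
44 is at position 5 (1-indexed).
Final answer: 5


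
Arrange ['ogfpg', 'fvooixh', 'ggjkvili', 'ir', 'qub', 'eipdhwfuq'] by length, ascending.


Compute lengths:
  'ogfpg' has length 5
  'fvooixh' has length 7
  'ggjkvili' has length 8
  'ir' has length 2
  'qub' has length 3
  'eipdhwfuq' has length 9
Lengths in increasing order: 2 < 3 < 5 < 7 < 8 < 9
Listing the words in that order gives the answer.
Final answer: ['ir', 'qub', 'ogfpg', 'fvooixh', 'ggjkvili', 'eipdhwfuq']


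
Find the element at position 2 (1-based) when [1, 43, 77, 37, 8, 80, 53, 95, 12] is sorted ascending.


Sort ascending: [1, 8, 12, 37, 43, 53, 77, 80, 95]
The 2nd element (1-indexed) is at index 1.
Value = 8
Final answer: 8


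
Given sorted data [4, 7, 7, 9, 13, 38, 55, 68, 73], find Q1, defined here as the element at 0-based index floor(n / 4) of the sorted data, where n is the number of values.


The list has n = 9 elements.
Q1 index = floor(9 / 4) = floor(2.25) = 2
Counting from index 0 in the sorted data, the element at index 2 is 7.
Final answer: 7


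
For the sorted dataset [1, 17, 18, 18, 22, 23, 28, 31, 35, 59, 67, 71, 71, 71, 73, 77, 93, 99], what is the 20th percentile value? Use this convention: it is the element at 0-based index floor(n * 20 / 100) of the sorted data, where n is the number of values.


The dataset has n = 18 elements.
Index = floor(18 * 20 / 100) = floor(360 / 100) = floor(3.6) = 3
Counting from index 0 in the sorted data, the element at index 3 is 18.
Final answer: 18


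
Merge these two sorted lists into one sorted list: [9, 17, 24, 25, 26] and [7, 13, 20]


List A: [9, 17, 24, 25, 26]
List B: [7, 13, 20]
Repeatedly compare the front elements and take the smaller:
  9 vs 7 -> take 7
  9 vs 13 -> take 9
  17 vs 13 -> take 13
  17 vs 20 -> take 17
  24 vs 20 -> take 20
  B is exhausted; append the rest of A: [24, 25, 26]
Final answer: [7, 9, 13, 17, 20, 24, 25, 26]


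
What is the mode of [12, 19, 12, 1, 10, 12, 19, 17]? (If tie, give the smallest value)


Count the frequency of each value:
  1 appears 1 time(s)
  10 appears 1 time(s)
  12 appears 3 time(s)
  17 appears 1 time(s)
  19 appears 2 time(s)
Maximum frequency is 3.
Only 12 reaches that frequency, so it is the mode.
Final answer: 12


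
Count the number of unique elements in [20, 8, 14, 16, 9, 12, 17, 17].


List all unique values:
Distinct values: [8, 9, 12, 14, 16, 17, 20]
Count = 7
Final answer: 7


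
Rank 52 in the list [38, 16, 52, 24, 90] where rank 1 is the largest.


Sort descending: [90, 52, 38, 24, 16]
Find 52 in the sorted list.
52 is at position 2.
Final answer: 2


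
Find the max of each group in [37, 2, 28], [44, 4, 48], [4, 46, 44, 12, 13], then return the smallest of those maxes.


Find max of each group:
  Group 1: [37, 2, 28] -> max = 37
  Group 2: [44, 4, 48] -> max = 48
  Group 3: [4, 46, 44, 12, 13] -> max = 46
Maxes: [37, 48, 46]
Minimum of maxes = 37
Final answer: 37


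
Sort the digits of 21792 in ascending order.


The number 21792 has digits: 2, 1, 7, 9, 2
Sorted: 1, 2, 2, 7, 9
Joining the sorted digits gives the result.
Final answer: 12279


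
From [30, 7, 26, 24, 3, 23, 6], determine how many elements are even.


Check each element:
  30 is even
  7 is odd
  26 is even
  24 is even
  3 is odd
  23 is odd
  6 is even
Evens: [30, 26, 24, 6]
Count of evens = 4
Final answer: 4


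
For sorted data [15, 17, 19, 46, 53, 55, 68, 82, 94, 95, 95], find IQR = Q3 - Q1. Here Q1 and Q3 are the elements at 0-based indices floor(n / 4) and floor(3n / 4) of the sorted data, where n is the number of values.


The data has n = 11 elements.
Q1 index = floor(11 / 4) = floor(2.75) = 2; Q3 index = floor(3 * 11 / 4) = floor(8.25) = 8
Q1 = element at index 2 = 19
Q3 = element at index 8 = 94
IQR = 94 - 19 = 75
Final answer: 75


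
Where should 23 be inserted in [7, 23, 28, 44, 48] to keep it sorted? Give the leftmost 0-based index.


List is sorted: [7, 23, 28, 44, 48]
We need the leftmost position where 23 can be inserted, i.e. the first index whose element is >= 23 (or the end of the list if none is).
Binary search with low=0, high=5 (0-based indices):
  low=0, high=5, mid=2: a[2]=28 >= 23, so high = 2
  low=0, high=2, mid=1: a[1]=23 >= 23, so high = 1
  low=0, high=1, mid=0: a[0]=7 < 23, so low = 1
Now low = high = 1, so the insertion index is 1.
Final answer: 1


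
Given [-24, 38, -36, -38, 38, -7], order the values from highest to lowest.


Original list: [-24, 38, -36, -38, 38, -7]
Repeatedly take the largest remaining element:
  Remaining [-24, 38, -36, -38, 38, -7] -> largest is 38
  Remaining [-24, -36, -38, 38, -7] -> largest is 38
  Remaining [-24, -36, -38, -7] -> largest is -7
  Remaining [-24, -36, -38] -> largest is -24
  Remaining [-36, -38] -> largest is -36
  Remaining [-38] -> largest is -38
Collecting the picks in order gives the descending list.
Final answer: [38, 38, -7, -24, -36, -38]


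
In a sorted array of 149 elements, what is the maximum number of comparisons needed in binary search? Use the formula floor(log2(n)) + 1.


Binary search halves the search space each step.
Maximum comparisons = floor(log2(149)) + 1
log2(149) = 7.2192
floor(log2(149)) = 7, so 7 + 1 = 8
Final answer: 8


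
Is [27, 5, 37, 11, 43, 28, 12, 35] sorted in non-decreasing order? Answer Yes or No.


Check consecutive pairs:
  27 <= 5? False
  5 <= 37? True
  37 <= 11? False
  11 <= 43? True
  43 <= 28? False
  28 <= 12? False
  12 <= 35? True
4 consecutive pair(s) are out of order, so the list is not sorted.
Final answer: No


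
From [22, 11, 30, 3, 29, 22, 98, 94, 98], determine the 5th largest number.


Sort descending: [98, 98, 94, 30, 29, 22, 22, 11, 3]
The 5th element (1-indexed) is at index 4.
Value = 29
Final answer: 29


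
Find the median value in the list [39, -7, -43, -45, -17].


First, sort the list: [-45, -43, -17, -7, 39]
The list has 5 elements (odd count).
The middle index is 2 (0-based), and the element there is -17.
Final answer: -17


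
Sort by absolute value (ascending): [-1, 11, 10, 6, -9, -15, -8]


Compute absolute values:
  |-1| = 1
  |11| = 11
  |10| = 10
  |6| = 6
  |-9| = 9
  |-15| = 15
  |-8| = 8
Absolute values in increasing order: 1 < 6 < 8 < 9 < 10 < 11 < 15
Listing the original numbers in that order gives the answer.
Final answer: [-1, 6, -8, -9, 10, 11, -15]


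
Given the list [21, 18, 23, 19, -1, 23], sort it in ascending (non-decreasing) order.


Original list: [21, 18, 23, 19, -1, 23]
Repeatedly take the smallest remaining element:
  Remaining [21, 18, 23, 19, -1, 23] -> smallest is -1
  Remaining [21, 18, 23, 19, 23] -> smallest is 18
  Remaining [21, 23, 19, 23] -> smallest is 19
  Remaining [21, 23, 23] -> smallest is 21
  Remaining [23, 23] -> smallest is 23
  Remaining [23] -> smallest is 23
Collecting the picks in order gives the sorted list.
Final answer: [-1, 18, 19, 21, 23, 23]


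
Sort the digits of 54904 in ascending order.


The number 54904 has digits: 5, 4, 9, 0, 4
Sorted: 0, 4, 4, 5, 9
Joining the sorted digits gives the result.
Final answer: 04459


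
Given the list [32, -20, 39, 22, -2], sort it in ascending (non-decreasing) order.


Original list: [32, -20, 39, 22, -2]
Repeatedly take the smallest remaining element:
  Remaining [32, -20, 39, 22, -2] -> smallest is -20
  Remaining [32, 39, 22, -2] -> smallest is -2
  Remaining [32, 39, 22] -> smallest is 22
  Remaining [32, 39] -> smallest is 32
  Remaining [39] -> smallest is 39
Collecting the picks in order gives the sorted list.
Final answer: [-20, -2, 22, 32, 39]


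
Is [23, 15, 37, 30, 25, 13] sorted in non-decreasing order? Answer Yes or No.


Check consecutive pairs:
  23 <= 15? False
  15 <= 37? True
  37 <= 30? False
  30 <= 25? False
  25 <= 13? False
4 consecutive pair(s) are out of order, so the list is not sorted.
Final answer: No


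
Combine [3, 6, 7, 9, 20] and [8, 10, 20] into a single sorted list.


List A: [3, 6, 7, 9, 20]
List B: [8, 10, 20]
Repeatedly compare the front elements and take the smaller:
  3 vs 8 -> take 3
  6 vs 8 -> take 6
  7 vs 8 -> take 7
  9 vs 8 -> take 8
  9 vs 10 -> take 9
  20 vs 10 -> take 10
  20 vs 20 -> take 20
  A is exhausted; append the rest of B: [20]
Final answer: [3, 6, 7, 8, 9, 10, 20, 20]


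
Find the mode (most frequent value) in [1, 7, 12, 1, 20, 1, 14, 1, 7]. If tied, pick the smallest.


Count the frequency of each value:
  1 appears 4 time(s)
  7 appears 2 time(s)
  12 appears 1 time(s)
  14 appears 1 time(s)
  20 appears 1 time(s)
Maximum frequency is 4.
Only 1 reaches that frequency, so it is the mode.
Final answer: 1


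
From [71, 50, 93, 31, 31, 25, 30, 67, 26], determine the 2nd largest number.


Sort descending: [93, 71, 67, 50, 31, 31, 30, 26, 25]
The 2nd element (1-indexed) is at index 1.
Value = 71
Final answer: 71


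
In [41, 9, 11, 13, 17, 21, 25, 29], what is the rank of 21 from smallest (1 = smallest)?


Sort ascending: [9, 11, 13, 17, 21, 25, 29, 41]
Find 21 in the sorted list.
21 is at position 5 (1-indexed).
Final answer: 5


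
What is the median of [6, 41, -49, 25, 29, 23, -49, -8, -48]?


First, sort the list: [-49, -49, -48, -8, 6, 23, 25, 29, 41]
The list has 9 elements (odd count).
The middle index is 4 (0-based), and the element there is 6.
Final answer: 6


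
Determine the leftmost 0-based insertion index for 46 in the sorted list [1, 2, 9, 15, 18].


List is sorted: [1, 2, 9, 15, 18]
We need the leftmost position where 46 can be inserted, i.e. the first index whose element is >= 46 (or the end of the list if none is).
Binary search with low=0, high=5 (0-based indices):
  low=0, high=5, mid=2: a[2]=9 < 46, so low = 3
  low=3, high=5, mid=4: a[4]=18 < 46, so low = 5
Now low = high = 5, so the insertion index is 5.
Final answer: 5


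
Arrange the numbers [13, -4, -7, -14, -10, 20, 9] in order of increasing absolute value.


Compute absolute values:
  |13| = 13
  |-4| = 4
  |-7| = 7
  |-14| = 14
  |-10| = 10
  |20| = 20
  |9| = 9
Absolute values in increasing order: 4 < 7 < 9 < 10 < 13 < 14 < 20
Listing the original numbers in that order gives the answer.
Final answer: [-4, -7, 9, -10, 13, -14, 20]


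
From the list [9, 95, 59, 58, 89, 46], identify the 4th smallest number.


Sort ascending: [9, 46, 58, 59, 89, 95]
The 4th element (1-indexed) is at index 3.
Value = 59
Final answer: 59


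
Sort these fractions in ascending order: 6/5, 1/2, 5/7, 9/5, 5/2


Convert to decimal for comparison:
  6/5 = 1.2
  1/2 = 0.5
  5/7 = 0.7143
  9/5 = 1.8
  5/2 = 2.5
Decimals in increasing order: 0.5 < 0.7143 < 1.2 < 1.8 < 2.5
Writing each back as its fraction gives the sorted order.
Final answer: 1/2, 5/7, 6/5, 9/5, 5/2


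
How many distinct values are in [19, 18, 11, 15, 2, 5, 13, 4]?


List all unique values:
Distinct values: [2, 4, 5, 11, 13, 15, 18, 19]
Count = 8
Final answer: 8


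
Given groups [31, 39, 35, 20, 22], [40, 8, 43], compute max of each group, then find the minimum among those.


Find max of each group:
  Group 1: [31, 39, 35, 20, 22] -> max = 39
  Group 2: [40, 8, 43] -> max = 43
Maxes: [39, 43]
Minimum of maxes = 39
Final answer: 39


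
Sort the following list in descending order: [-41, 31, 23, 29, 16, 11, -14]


Original list: [-41, 31, 23, 29, 16, 11, -14]
Repeatedly take the largest remaining element:
  Remaining [-41, 31, 23, 29, 16, 11, -14] -> largest is 31
  Remaining [-41, 23, 29, 16, 11, -14] -> largest is 29
  Remaining [-41, 23, 16, 11, -14] -> largest is 23
  Remaining [-41, 16, 11, -14] -> largest is 16
  Remaining [-41, 11, -14] -> largest is 11
  Remaining [-41, -14] -> largest is -14
  Remaining [-41] -> largest is -41
Collecting the picks in order gives the descending list.
Final answer: [31, 29, 23, 16, 11, -14, -41]


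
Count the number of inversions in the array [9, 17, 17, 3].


For each element, count the later elements that are smaller than it:
  9 (index 0): smaller elements after it = [3] -> 1
  17 (index 1): smaller elements after it = [3] -> 1
  17 (index 2): smaller elements after it = [3] -> 1
Total inversions = 1 + 1 + 1 = 3
Final answer: 3


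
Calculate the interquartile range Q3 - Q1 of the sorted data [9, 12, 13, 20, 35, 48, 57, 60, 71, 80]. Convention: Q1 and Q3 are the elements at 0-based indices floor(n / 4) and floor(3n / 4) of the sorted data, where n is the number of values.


The data has n = 10 elements.
Q1 index = floor(10 / 4) = floor(2.5) = 2; Q3 index = floor(3 * 10 / 4) = floor(7.5) = 7
Q1 = element at index 2 = 13
Q3 = element at index 7 = 60
IQR = 60 - 13 = 47
Final answer: 47


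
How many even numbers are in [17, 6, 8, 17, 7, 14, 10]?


Check each element:
  17 is odd
  6 is even
  8 is even
  17 is odd
  7 is odd
  14 is even
  10 is even
Evens: [6, 8, 14, 10]
Count of evens = 4
Final answer: 4


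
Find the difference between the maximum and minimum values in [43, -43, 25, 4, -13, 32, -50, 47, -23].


Maximum value: 47
Minimum value: -50
Range = 47 - (-50) = 97
Final answer: 97


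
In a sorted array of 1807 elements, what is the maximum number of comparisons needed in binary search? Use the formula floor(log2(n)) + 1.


Binary search halves the search space each step.
Maximum comparisons = floor(log2(1807)) + 1
log2(1807) = 10.8194
floor(log2(1807)) = 10, so 10 + 1 = 11
Final answer: 11


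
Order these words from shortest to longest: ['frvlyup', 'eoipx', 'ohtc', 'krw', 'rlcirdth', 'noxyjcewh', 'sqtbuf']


Compute lengths:
  'frvlyup' has length 7
  'eoipx' has length 5
  'ohtc' has length 4
  'krw' has length 3
  'rlcirdth' has length 8
  'noxyjcewh' has length 9
  'sqtbuf' has length 6
Lengths in increasing order: 3 < 4 < 5 < 6 < 7 < 8 < 9
Listing the words in that order gives the answer.
Final answer: ['krw', 'ohtc', 'eoipx', 'sqtbuf', 'frvlyup', 'rlcirdth', 'noxyjcewh']


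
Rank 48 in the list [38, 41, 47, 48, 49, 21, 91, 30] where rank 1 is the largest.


Sort descending: [91, 49, 48, 47, 41, 38, 30, 21]
Find 48 in the sorted list.
48 is at position 3.
Final answer: 3


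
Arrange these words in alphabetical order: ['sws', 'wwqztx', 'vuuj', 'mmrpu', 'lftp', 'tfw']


Compare strings character by character (the first differing letter decides):
  'lftp' < 'mmrpu' since 'l' < 'm' at position 1
  'mmrpu' < 'sws' since 'm' < 's' at position 1
  'sws' < 'tfw' since 's' < 't' at position 1
  'tfw' < 'vuuj' since 't' < 'v' at position 1
  'vuuj' < 'wwqztx' since 'v' < 'w' at position 1
Chaining these comparisons gives the alphabetical order.
Final answer: ['lftp', 'mmrpu', 'sws', 'tfw', 'vuuj', 'wwqztx']


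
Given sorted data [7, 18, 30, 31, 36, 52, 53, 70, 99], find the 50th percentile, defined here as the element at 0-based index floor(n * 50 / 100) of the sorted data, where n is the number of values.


The dataset has n = 9 elements.
Index = floor(9 * 50 / 100) = floor(450 / 100) = floor(4.5) = 4
Counting from index 0 in the sorted data, the element at index 4 is 36.
Final answer: 36


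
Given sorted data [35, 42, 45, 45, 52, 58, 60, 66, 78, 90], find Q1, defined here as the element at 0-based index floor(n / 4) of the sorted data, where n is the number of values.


The list has n = 10 elements.
Q1 index = floor(10 / 4) = floor(2.5) = 2
Counting from index 0 in the sorted data, the element at index 2 is 45.
Final answer: 45


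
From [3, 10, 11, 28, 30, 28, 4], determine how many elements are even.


Check each element:
  3 is odd
  10 is even
  11 is odd
  28 is even
  30 is even
  28 is even
  4 is even
Evens: [10, 28, 30, 28, 4]
Count of evens = 5
Final answer: 5


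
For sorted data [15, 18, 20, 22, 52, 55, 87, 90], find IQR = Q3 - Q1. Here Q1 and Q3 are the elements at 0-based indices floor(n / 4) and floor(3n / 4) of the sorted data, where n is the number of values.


The data has n = 8 elements.
Q1 index = floor(8 / 4) = floor(2) = 2; Q3 index = floor(3 * 8 / 4) = floor(6) = 6
Q1 = element at index 2 = 20
Q3 = element at index 6 = 87
IQR = 87 - 20 = 67
Final answer: 67


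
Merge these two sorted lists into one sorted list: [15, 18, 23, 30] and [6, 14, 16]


List A: [15, 18, 23, 30]
List B: [6, 14, 16]
Repeatedly compare the front elements and take the smaller:
  15 vs 6 -> take 6
  15 vs 14 -> take 14
  15 vs 16 -> take 15
  18 vs 16 -> take 16
  B is exhausted; append the rest of A: [18, 23, 30]
Final answer: [6, 14, 15, 16, 18, 23, 30]


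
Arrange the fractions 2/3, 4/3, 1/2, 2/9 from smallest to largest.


Convert to decimal for comparison:
  2/3 = 0.6667
  4/3 = 1.3333
  1/2 = 0.5
  2/9 = 0.2222
Decimals in increasing order: 0.2222 < 0.5 < 0.6667 < 1.3333
Writing each back as its fraction gives the sorted order.
Final answer: 2/9, 1/2, 2/3, 4/3


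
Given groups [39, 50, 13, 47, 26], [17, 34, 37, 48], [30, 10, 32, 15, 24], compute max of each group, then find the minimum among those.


Find max of each group:
  Group 1: [39, 50, 13, 47, 26] -> max = 50
  Group 2: [17, 34, 37, 48] -> max = 48
  Group 3: [30, 10, 32, 15, 24] -> max = 32
Maxes: [50, 48, 32]
Minimum of maxes = 32
Final answer: 32


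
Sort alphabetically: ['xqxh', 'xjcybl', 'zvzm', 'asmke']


Compare strings character by character (the first differing letter decides):
  'asmke' < 'xjcybl' since 'a' < 'x' at position 1
  'xjcybl' < 'xqxh' since 'j' < 'q' at position 2
  'xqxh' < 'zvzm' since 'x' < 'z' at position 1
Chaining these comparisons gives the alphabetical order.
Final answer: ['asmke', 'xjcybl', 'xqxh', 'zvzm']


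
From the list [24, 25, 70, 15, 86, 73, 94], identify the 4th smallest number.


Sort ascending: [15, 24, 25, 70, 73, 86, 94]
The 4th element (1-indexed) is at index 3.
Value = 70
Final answer: 70


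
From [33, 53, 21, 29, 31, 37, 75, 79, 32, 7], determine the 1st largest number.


Sort descending: [79, 75, 53, 37, 33, 32, 31, 29, 21, 7]
The 1st element (1-indexed) is at index 0.
Value = 79
Final answer: 79


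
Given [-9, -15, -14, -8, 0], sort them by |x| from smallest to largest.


Compute absolute values:
  |-9| = 9
  |-15| = 15
  |-14| = 14
  |-8| = 8
  |0| = 0
Absolute values in increasing order: 0 < 8 < 9 < 14 < 15
Listing the original numbers in that order gives the answer.
Final answer: [0, -8, -9, -14, -15]


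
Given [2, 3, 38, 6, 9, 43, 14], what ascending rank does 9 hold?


Sort ascending: [2, 3, 6, 9, 14, 38, 43]
Find 9 in the sorted list.
9 is at position 4 (1-indexed).
Final answer: 4


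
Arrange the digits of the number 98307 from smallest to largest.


The number 98307 has digits: 9, 8, 3, 0, 7
Sorted: 0, 3, 7, 8, 9
Joining the sorted digits gives the result.
Final answer: 03789


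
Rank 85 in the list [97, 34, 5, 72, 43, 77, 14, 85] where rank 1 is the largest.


Sort descending: [97, 85, 77, 72, 43, 34, 14, 5]
Find 85 in the sorted list.
85 is at position 2.
Final answer: 2


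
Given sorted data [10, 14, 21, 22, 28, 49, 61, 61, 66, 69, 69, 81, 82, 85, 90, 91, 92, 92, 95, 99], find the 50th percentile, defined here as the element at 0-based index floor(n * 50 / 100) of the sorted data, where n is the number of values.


The dataset has n = 20 elements.
Index = floor(20 * 50 / 100) = floor(1000 / 100) = floor(10) = 10
Counting from index 0 in the sorted data, the element at index 10 is 69.
Final answer: 69


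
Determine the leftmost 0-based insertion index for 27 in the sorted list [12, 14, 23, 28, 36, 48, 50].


List is sorted: [12, 14, 23, 28, 36, 48, 50]
We need the leftmost position where 27 can be inserted, i.e. the first index whose element is >= 27 (or the end of the list if none is).
Binary search with low=0, high=7 (0-based indices):
  low=0, high=7, mid=3: a[3]=28 >= 27, so high = 3
  low=0, high=3, mid=1: a[1]=14 < 27, so low = 2
  low=2, high=3, mid=2: a[2]=23 < 27, so low = 3
Now low = high = 3, so the insertion index is 3.
Final answer: 3


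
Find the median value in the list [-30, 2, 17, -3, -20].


First, sort the list: [-30, -20, -3, 2, 17]
The list has 5 elements (odd count).
The middle index is 2 (0-based), and the element there is -3.
Final answer: -3


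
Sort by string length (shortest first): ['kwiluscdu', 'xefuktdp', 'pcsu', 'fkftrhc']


Compute lengths:
  'kwiluscdu' has length 9
  'xefuktdp' has length 8
  'pcsu' has length 4
  'fkftrhc' has length 7
Lengths in increasing order: 4 < 7 < 8 < 9
Listing the words in that order gives the answer.
Final answer: ['pcsu', 'fkftrhc', 'xefuktdp', 'kwiluscdu']


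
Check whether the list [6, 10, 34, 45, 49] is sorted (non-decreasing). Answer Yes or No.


Check consecutive pairs:
  6 <= 10? True
  10 <= 34? True
  34 <= 45? True
  45 <= 49? True
Every consecutive pair is in order, so the list is non-decreasing.
Final answer: Yes


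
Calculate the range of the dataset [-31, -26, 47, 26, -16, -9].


Maximum value: 47
Minimum value: -31
Range = 47 - (-31) = 78
Final answer: 78


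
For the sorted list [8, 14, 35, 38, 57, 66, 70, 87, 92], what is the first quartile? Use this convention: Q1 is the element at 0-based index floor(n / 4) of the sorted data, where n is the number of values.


The list has n = 9 elements.
Q1 index = floor(9 / 4) = floor(2.25) = 2
Counting from index 0 in the sorted data, the element at index 2 is 35.
Final answer: 35


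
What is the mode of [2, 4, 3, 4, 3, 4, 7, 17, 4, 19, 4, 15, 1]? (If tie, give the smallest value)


Count the frequency of each value:
  1 appears 1 time(s)
  2 appears 1 time(s)
  3 appears 2 time(s)
  4 appears 5 time(s)
  7 appears 1 time(s)
  15 appears 1 time(s)
  17 appears 1 time(s)
  19 appears 1 time(s)
Maximum frequency is 5.
Only 4 reaches that frequency, so it is the mode.
Final answer: 4


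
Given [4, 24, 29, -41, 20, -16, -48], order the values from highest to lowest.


Original list: [4, 24, 29, -41, 20, -16, -48]
Repeatedly take the largest remaining element:
  Remaining [4, 24, 29, -41, 20, -16, -48] -> largest is 29
  Remaining [4, 24, -41, 20, -16, -48] -> largest is 24
  Remaining [4, -41, 20, -16, -48] -> largest is 20
  Remaining [4, -41, -16, -48] -> largest is 4
  Remaining [-41, -16, -48] -> largest is -16
  Remaining [-41, -48] -> largest is -41
  Remaining [-48] -> largest is -48
Collecting the picks in order gives the descending list.
Final answer: [29, 24, 20, 4, -16, -41, -48]


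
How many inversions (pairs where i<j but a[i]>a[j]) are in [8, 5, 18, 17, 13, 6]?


For each element, count the later elements that are smaller than it:
  8 (index 0): smaller elements after it = [5, 6] -> 2
  5 (index 1): smaller elements after it = [] -> 0
  18 (index 2): smaller elements after it = [17, 13, 6] -> 3
  17 (index 3): smaller elements after it = [13, 6] -> 2
  13 (index 4): smaller elements after it = [6] -> 1
Total inversions = 2 + 0 + 3 + 2 + 1 = 8
Final answer: 8


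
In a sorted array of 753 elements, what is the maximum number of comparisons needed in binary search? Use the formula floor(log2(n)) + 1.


Binary search halves the search space each step.
Maximum comparisons = floor(log2(753)) + 1
log2(753) = 9.5565
floor(log2(753)) = 9, so 9 + 1 = 10
Final answer: 10


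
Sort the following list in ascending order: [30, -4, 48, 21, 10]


Original list: [30, -4, 48, 21, 10]
Repeatedly take the smallest remaining element:
  Remaining [30, -4, 48, 21, 10] -> smallest is -4
  Remaining [30, 48, 21, 10] -> smallest is 10
  Remaining [30, 48, 21] -> smallest is 21
  Remaining [30, 48] -> smallest is 30
  Remaining [48] -> smallest is 48
Collecting the picks in order gives the sorted list.
Final answer: [-4, 10, 21, 30, 48]


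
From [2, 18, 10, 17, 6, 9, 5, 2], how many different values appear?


List all unique values:
Distinct values: [2, 5, 6, 9, 10, 17, 18]
Count = 7
Final answer: 7


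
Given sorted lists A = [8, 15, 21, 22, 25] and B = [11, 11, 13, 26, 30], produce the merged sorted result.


List A: [8, 15, 21, 22, 25]
List B: [11, 11, 13, 26, 30]
Repeatedly compare the front elements and take the smaller:
  8 vs 11 -> take 8
  15 vs 11 -> take 11
  15 vs 11 -> take 11
  15 vs 13 -> take 13
  15 vs 26 -> take 15
  21 vs 26 -> take 21
  22 vs 26 -> take 22
  25 vs 26 -> take 25
  A is exhausted; append the rest of B: [26, 30]
Final answer: [8, 11, 11, 13, 15, 21, 22, 25, 26, 30]


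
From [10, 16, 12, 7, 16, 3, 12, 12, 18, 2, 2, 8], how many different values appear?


List all unique values:
Distinct values: [2, 3, 7, 8, 10, 12, 16, 18]
Count = 8
Final answer: 8


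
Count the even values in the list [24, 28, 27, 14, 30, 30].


Check each element:
  24 is even
  28 is even
  27 is odd
  14 is even
  30 is even
  30 is even
Evens: [24, 28, 14, 30, 30]
Count of evens = 5
Final answer: 5


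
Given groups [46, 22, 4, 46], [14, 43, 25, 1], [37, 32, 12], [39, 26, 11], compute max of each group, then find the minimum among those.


Find max of each group:
  Group 1: [46, 22, 4, 46] -> max = 46
  Group 2: [14, 43, 25, 1] -> max = 43
  Group 3: [37, 32, 12] -> max = 37
  Group 4: [39, 26, 11] -> max = 39
Maxes: [46, 43, 37, 39]
Minimum of maxes = 37
Final answer: 37


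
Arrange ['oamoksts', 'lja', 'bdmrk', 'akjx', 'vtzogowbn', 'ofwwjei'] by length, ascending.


Compute lengths:
  'oamoksts' has length 8
  'lja' has length 3
  'bdmrk' has length 5
  'akjx' has length 4
  'vtzogowbn' has length 9
  'ofwwjei' has length 7
Lengths in increasing order: 3 < 4 < 5 < 7 < 8 < 9
Listing the words in that order gives the answer.
Final answer: ['lja', 'akjx', 'bdmrk', 'ofwwjei', 'oamoksts', 'vtzogowbn']


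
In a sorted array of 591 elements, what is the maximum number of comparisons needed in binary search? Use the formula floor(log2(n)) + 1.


Binary search halves the search space each step.
Maximum comparisons = floor(log2(591)) + 1
log2(591) = 9.207
floor(log2(591)) = 9, so 9 + 1 = 10
Final answer: 10


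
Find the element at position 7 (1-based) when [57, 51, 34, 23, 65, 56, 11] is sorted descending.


Sort descending: [65, 57, 56, 51, 34, 23, 11]
The 7th element (1-indexed) is at index 6.
Value = 11
Final answer: 11


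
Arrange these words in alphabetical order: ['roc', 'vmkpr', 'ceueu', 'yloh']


Compare strings character by character (the first differing letter decides):
  'ceueu' < 'roc' since 'c' < 'r' at position 1
  'roc' < 'vmkpr' since 'r' < 'v' at position 1
  'vmkpr' < 'yloh' since 'v' < 'y' at position 1
Chaining these comparisons gives the alphabetical order.
Final answer: ['ceueu', 'roc', 'vmkpr', 'yloh']


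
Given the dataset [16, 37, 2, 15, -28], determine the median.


First, sort the list: [-28, 2, 15, 16, 37]
The list has 5 elements (odd count).
The middle index is 2 (0-based), and the element there is 15.
Final answer: 15


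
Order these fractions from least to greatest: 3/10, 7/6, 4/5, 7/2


Convert to decimal for comparison:
  3/10 = 0.3
  7/6 = 1.1667
  4/5 = 0.8
  7/2 = 3.5
Decimals in increasing order: 0.3 < 0.8 < 1.1667 < 3.5
Writing each back as its fraction gives the sorted order.
Final answer: 3/10, 4/5, 7/6, 7/2


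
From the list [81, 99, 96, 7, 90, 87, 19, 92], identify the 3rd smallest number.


Sort ascending: [7, 19, 81, 87, 90, 92, 96, 99]
The 3rd element (1-indexed) is at index 2.
Value = 81
Final answer: 81


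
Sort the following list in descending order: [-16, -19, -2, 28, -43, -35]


Original list: [-16, -19, -2, 28, -43, -35]
Repeatedly take the largest remaining element:
  Remaining [-16, -19, -2, 28, -43, -35] -> largest is 28
  Remaining [-16, -19, -2, -43, -35] -> largest is -2
  Remaining [-16, -19, -43, -35] -> largest is -16
  Remaining [-19, -43, -35] -> largest is -19
  Remaining [-43, -35] -> largest is -35
  Remaining [-43] -> largest is -43
Collecting the picks in order gives the descending list.
Final answer: [28, -2, -16, -19, -35, -43]


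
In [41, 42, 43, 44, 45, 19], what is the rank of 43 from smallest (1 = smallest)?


Sort ascending: [19, 41, 42, 43, 44, 45]
Find 43 in the sorted list.
43 is at position 4 (1-indexed).
Final answer: 4


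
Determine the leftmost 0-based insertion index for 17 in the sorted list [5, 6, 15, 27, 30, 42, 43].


List is sorted: [5, 6, 15, 27, 30, 42, 43]
We need the leftmost position where 17 can be inserted, i.e. the first index whose element is >= 17 (or the end of the list if none is).
Binary search with low=0, high=7 (0-based indices):
  low=0, high=7, mid=3: a[3]=27 >= 17, so high = 3
  low=0, high=3, mid=1: a[1]=6 < 17, so low = 2
  low=2, high=3, mid=2: a[2]=15 < 17, so low = 3
Now low = high = 3, so the insertion index is 3.
Final answer: 3


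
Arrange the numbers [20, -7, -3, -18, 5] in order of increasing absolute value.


Compute absolute values:
  |20| = 20
  |-7| = 7
  |-3| = 3
  |-18| = 18
  |5| = 5
Absolute values in increasing order: 3 < 5 < 7 < 18 < 20
Listing the original numbers in that order gives the answer.
Final answer: [-3, 5, -7, -18, 20]


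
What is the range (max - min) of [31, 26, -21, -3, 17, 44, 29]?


Maximum value: 44
Minimum value: -21
Range = 44 - (-21) = 65
Final answer: 65


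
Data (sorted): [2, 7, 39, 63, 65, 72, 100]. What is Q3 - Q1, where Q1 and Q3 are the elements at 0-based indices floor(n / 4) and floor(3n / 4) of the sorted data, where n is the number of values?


The data has n = 7 elements.
Q1 index = floor(7 / 4) = floor(1.75) = 1; Q3 index = floor(3 * 7 / 4) = floor(5.25) = 5
Q1 = element at index 1 = 7
Q3 = element at index 5 = 72
IQR = 72 - 7 = 65
Final answer: 65


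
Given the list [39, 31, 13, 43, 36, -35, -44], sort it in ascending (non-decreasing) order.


Original list: [39, 31, 13, 43, 36, -35, -44]
Repeatedly take the smallest remaining element:
  Remaining [39, 31, 13, 43, 36, -35, -44] -> smallest is -44
  Remaining [39, 31, 13, 43, 36, -35] -> smallest is -35
  Remaining [39, 31, 13, 43, 36] -> smallest is 13
  Remaining [39, 31, 43, 36] -> smallest is 31
  Remaining [39, 43, 36] -> smallest is 36
  Remaining [39, 43] -> smallest is 39
  Remaining [43] -> smallest is 43
Collecting the picks in order gives the sorted list.
Final answer: [-44, -35, 13, 31, 36, 39, 43]


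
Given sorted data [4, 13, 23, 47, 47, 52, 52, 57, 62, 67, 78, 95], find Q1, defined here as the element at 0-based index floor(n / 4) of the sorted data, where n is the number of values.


The list has n = 12 elements.
Q1 index = floor(12 / 4) = floor(3) = 3
Counting from index 0 in the sorted data, the element at index 3 is 47.
Final answer: 47


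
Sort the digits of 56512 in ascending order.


The number 56512 has digits: 5, 6, 5, 1, 2
Sorted: 1, 2, 5, 5, 6
Joining the sorted digits gives the result.
Final answer: 12556


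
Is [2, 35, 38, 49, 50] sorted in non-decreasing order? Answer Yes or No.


Check consecutive pairs:
  2 <= 35? True
  35 <= 38? True
  38 <= 49? True
  49 <= 50? True
Every consecutive pair is in order, so the list is non-decreasing.
Final answer: Yes


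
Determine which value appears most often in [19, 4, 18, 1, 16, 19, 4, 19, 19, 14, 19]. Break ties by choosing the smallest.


Count the frequency of each value:
  1 appears 1 time(s)
  4 appears 2 time(s)
  14 appears 1 time(s)
  16 appears 1 time(s)
  18 appears 1 time(s)
  19 appears 5 time(s)
Maximum frequency is 5.
Only 19 reaches that frequency, so it is the mode.
Final answer: 19


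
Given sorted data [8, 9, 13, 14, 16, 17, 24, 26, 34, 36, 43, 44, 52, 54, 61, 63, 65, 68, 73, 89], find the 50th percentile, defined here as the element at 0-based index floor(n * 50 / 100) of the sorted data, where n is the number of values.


The dataset has n = 20 elements.
Index = floor(20 * 50 / 100) = floor(1000 / 100) = floor(10) = 10
Counting from index 0 in the sorted data, the element at index 10 is 43.
Final answer: 43


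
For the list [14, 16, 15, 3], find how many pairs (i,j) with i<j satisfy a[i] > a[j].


For each element, count the later elements that are smaller than it:
  14 (index 0): smaller elements after it = [3] -> 1
  16 (index 1): smaller elements after it = [15, 3] -> 2
  15 (index 2): smaller elements after it = [3] -> 1
Total inversions = 1 + 2 + 1 = 4
Final answer: 4


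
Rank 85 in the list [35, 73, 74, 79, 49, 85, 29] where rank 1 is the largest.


Sort descending: [85, 79, 74, 73, 49, 35, 29]
Find 85 in the sorted list.
85 is at position 1.
Final answer: 1


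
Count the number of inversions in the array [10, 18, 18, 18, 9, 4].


For each element, count the later elements that are smaller than it:
  10 (index 0): smaller elements after it = [9, 4] -> 2
  18 (index 1): smaller elements after it = [9, 4] -> 2
  18 (index 2): smaller elements after it = [9, 4] -> 2
  18 (index 3): smaller elements after it = [9, 4] -> 2
  9 (index 4): smaller elements after it = [4] -> 1
Total inversions = 2 + 2 + 2 + 2 + 1 = 9
Final answer: 9


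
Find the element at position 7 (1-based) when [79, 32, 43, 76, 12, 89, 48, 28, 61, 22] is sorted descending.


Sort descending: [89, 79, 76, 61, 48, 43, 32, 28, 22, 12]
The 7th element (1-indexed) is at index 6.
Value = 32
Final answer: 32


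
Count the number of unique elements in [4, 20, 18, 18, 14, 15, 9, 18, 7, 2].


List all unique values:
Distinct values: [2, 4, 7, 9, 14, 15, 18, 20]
Count = 8
Final answer: 8


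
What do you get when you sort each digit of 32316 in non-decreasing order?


The number 32316 has digits: 3, 2, 3, 1, 6
Sorted: 1, 2, 3, 3, 6
Joining the sorted digits gives the result.
Final answer: 12336


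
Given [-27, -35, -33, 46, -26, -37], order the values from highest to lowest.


Original list: [-27, -35, -33, 46, -26, -37]
Repeatedly take the largest remaining element:
  Remaining [-27, -35, -33, 46, -26, -37] -> largest is 46
  Remaining [-27, -35, -33, -26, -37] -> largest is -26
  Remaining [-27, -35, -33, -37] -> largest is -27
  Remaining [-35, -33, -37] -> largest is -33
  Remaining [-35, -37] -> largest is -35
  Remaining [-37] -> largest is -37
Collecting the picks in order gives the descending list.
Final answer: [46, -26, -27, -33, -35, -37]


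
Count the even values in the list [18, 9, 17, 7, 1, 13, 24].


Check each element:
  18 is even
  9 is odd
  17 is odd
  7 is odd
  1 is odd
  13 is odd
  24 is even
Evens: [18, 24]
Count of evens = 2
Final answer: 2


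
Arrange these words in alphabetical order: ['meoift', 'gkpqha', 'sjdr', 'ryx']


Compare strings character by character (the first differing letter decides):
  'gkpqha' < 'meoift' since 'g' < 'm' at position 1
  'meoift' < 'ryx' since 'm' < 'r' at position 1
  'ryx' < 'sjdr' since 'r' < 's' at position 1
Chaining these comparisons gives the alphabetical order.
Final answer: ['gkpqha', 'meoift', 'ryx', 'sjdr']


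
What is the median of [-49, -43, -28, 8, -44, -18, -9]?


First, sort the list: [-49, -44, -43, -28, -18, -9, 8]
The list has 7 elements (odd count).
The middle index is 3 (0-based), and the element there is -28.
Final answer: -28


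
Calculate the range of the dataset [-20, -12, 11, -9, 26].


Maximum value: 26
Minimum value: -20
Range = 26 - (-20) = 46
Final answer: 46


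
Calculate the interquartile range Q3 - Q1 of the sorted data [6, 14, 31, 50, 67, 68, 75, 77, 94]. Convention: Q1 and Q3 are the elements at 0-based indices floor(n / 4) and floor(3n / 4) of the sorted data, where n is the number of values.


The data has n = 9 elements.
Q1 index = floor(9 / 4) = floor(2.25) = 2; Q3 index = floor(3 * 9 / 4) = floor(6.75) = 6
Q1 = element at index 2 = 31
Q3 = element at index 6 = 75
IQR = 75 - 31 = 44
Final answer: 44


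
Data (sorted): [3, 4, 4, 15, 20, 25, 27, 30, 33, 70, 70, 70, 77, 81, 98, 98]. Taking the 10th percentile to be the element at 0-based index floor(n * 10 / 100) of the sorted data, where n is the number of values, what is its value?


The dataset has n = 16 elements.
Index = floor(16 * 10 / 100) = floor(160 / 100) = floor(1.6) = 1
Counting from index 0 in the sorted data, the element at index 1 is 4.
Final answer: 4


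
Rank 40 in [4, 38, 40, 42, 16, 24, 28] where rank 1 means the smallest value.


Sort ascending: [4, 16, 24, 28, 38, 40, 42]
Find 40 in the sorted list.
40 is at position 6 (1-indexed).
Final answer: 6


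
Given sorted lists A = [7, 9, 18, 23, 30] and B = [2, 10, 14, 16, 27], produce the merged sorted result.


List A: [7, 9, 18, 23, 30]
List B: [2, 10, 14, 16, 27]
Repeatedly compare the front elements and take the smaller:
  7 vs 2 -> take 2
  7 vs 10 -> take 7
  9 vs 10 -> take 9
  18 vs 10 -> take 10
  18 vs 14 -> take 14
  18 vs 16 -> take 16
  18 vs 27 -> take 18
  23 vs 27 -> take 23
  30 vs 27 -> take 27
  B is exhausted; append the rest of A: [30]
Final answer: [2, 7, 9, 10, 14, 16, 18, 23, 27, 30]


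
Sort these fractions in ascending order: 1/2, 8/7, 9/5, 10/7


Convert to decimal for comparison:
  1/2 = 0.5
  8/7 = 1.1429
  9/5 = 1.8
  10/7 = 1.4286
Decimals in increasing order: 0.5 < 1.1429 < 1.4286 < 1.8
Writing each back as its fraction gives the sorted order.
Final answer: 1/2, 8/7, 10/7, 9/5


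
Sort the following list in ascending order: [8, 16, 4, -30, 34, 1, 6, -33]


Original list: [8, 16, 4, -30, 34, 1, 6, -33]
Repeatedly take the smallest remaining element:
  Remaining [8, 16, 4, -30, 34, 1, 6, -33] -> smallest is -33
  Remaining [8, 16, 4, -30, 34, 1, 6] -> smallest is -30
  Remaining [8, 16, 4, 34, 1, 6] -> smallest is 1
  Remaining [8, 16, 4, 34, 6] -> smallest is 4
  Remaining [8, 16, 34, 6] -> smallest is 6
  Remaining [8, 16, 34] -> smallest is 8
  Remaining [16, 34] -> smallest is 16
  Remaining [34] -> smallest is 34
Collecting the picks in order gives the sorted list.
Final answer: [-33, -30, 1, 4, 6, 8, 16, 34]


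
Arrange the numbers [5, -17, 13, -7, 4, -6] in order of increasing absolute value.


Compute absolute values:
  |5| = 5
  |-17| = 17
  |13| = 13
  |-7| = 7
  |4| = 4
  |-6| = 6
Absolute values in increasing order: 4 < 5 < 6 < 7 < 13 < 17
Listing the original numbers in that order gives the answer.
Final answer: [4, 5, -6, -7, 13, -17]


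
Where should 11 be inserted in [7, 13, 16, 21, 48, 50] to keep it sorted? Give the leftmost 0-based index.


List is sorted: [7, 13, 16, 21, 48, 50]
We need the leftmost position where 11 can be inserted, i.e. the first index whose element is >= 11 (or the end of the list if none is).
Binary search with low=0, high=6 (0-based indices):
  low=0, high=6, mid=3: a[3]=21 >= 11, so high = 3
  low=0, high=3, mid=1: a[1]=13 >= 11, so high = 1
  low=0, high=1, mid=0: a[0]=7 < 11, so low = 1
Now low = high = 1, so the insertion index is 1.
Final answer: 1
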